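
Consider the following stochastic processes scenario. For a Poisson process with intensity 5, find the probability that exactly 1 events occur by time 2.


P(N(t)=k) = (lambda*t)^k * exp(-lambda*t) / k!
lambda*t = 10
= 10^1 * exp(-10) / 1!
= 10 * 4.5400e-05 / 1
= 4.5400e-04

4.5400e-04


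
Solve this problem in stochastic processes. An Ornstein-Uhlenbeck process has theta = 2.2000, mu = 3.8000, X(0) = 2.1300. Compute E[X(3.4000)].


E[X(t)] = mu + (X(0) - mu)*exp(-theta*t)
= 3.8000 + (2.1300 - 3.8000)*exp(-2.2000*3.4000)
= 3.8000 + -1.6700 * 5.6426e-04
= 3.7991

3.7991


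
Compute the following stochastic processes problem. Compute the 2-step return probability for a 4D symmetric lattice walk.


P(return in 2 steps) = P(reverse first step) = 1/(2d)
= 1/8
= 0.1250

0.1250


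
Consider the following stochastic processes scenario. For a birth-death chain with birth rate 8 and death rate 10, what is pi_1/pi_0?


For birth-death process, pi_n/pi_0 = (lambda/mu)^n
= (8/10)^1
= 0.8000

0.8000


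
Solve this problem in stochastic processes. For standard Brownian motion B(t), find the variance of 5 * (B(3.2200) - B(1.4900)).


Var(alpha*(B(t)-B(s))) = alpha^2 * (t-s)
= 5^2 * (3.2200 - 1.4900)
= 25 * 1.7300
= 43.2500

43.2500


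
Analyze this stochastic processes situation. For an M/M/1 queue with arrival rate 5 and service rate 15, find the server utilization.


rho = lambda/mu
= 5/15
= 0.3333

0.3333


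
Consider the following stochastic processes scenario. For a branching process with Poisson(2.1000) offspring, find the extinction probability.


Since mu = 2.1000 > 1, extinction prob q < 1.
Solve s = exp(mu*(s-1)) iteratively.
q = 0.1779

0.1779


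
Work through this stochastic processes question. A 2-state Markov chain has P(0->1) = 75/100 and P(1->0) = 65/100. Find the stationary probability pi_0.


Stationary distribution: pi_0 = p10/(p01+p10), pi_1 = p01/(p01+p10)
p01 = 0.7500, p10 = 0.6500
pi_0 = 0.4643

0.4643


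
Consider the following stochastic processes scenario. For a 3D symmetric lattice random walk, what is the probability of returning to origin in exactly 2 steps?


P(return in 2 steps) = P(reverse first step) = 1/(2d)
= 1/6
= 0.1667

0.1667


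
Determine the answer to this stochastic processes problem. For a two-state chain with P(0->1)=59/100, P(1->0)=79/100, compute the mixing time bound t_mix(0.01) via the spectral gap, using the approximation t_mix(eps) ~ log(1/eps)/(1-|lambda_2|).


lambda_2 = |1 - p01 - p10| = |1 - 0.5900 - 0.7900| = 0.3800
t_mix ~ log(1/eps)/(1 - |lambda_2|)
= log(100)/(1 - 0.3800) = 4.6052/0.6200
= 7.4277

7.4277


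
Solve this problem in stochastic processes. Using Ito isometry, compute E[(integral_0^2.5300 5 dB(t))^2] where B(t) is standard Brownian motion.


By Ito isometry: E[(int f dB)^2] = int f^2 dt
= 5^2 * 2.5300
= 25 * 2.5300 = 63.2500

63.2500


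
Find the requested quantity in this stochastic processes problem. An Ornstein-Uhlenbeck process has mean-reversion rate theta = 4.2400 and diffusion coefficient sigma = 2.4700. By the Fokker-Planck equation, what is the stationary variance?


Stationary variance = sigma^2 / (2*theta)
= 2.4700^2 / (2*4.2400)
= 6.1009 / 8.4800
= 0.7194

0.7194


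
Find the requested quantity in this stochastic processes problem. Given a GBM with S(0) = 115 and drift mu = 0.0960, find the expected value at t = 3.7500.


E[S(t)] = S(0) * exp(mu * t)
= 115 * exp(0.0960 * 3.7500)
= 115 * 1.4333
= 164.8329

164.8329


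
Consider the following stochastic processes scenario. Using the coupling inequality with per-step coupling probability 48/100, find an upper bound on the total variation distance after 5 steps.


TV distance bound <= (1-delta)^n
= (1 - 0.4800)^5
= 0.5200^5
= 0.0380

0.0380


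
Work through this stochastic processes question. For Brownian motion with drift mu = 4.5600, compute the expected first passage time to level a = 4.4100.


Expected first passage time = a/mu
= 4.4100/4.5600
= 0.9671

0.9671


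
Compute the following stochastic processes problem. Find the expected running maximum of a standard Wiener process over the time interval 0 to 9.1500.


E(max B(s)) = sqrt(2t/pi)
= sqrt(2*9.1500/pi)
= sqrt(5.8251)
= 2.4135

2.4135


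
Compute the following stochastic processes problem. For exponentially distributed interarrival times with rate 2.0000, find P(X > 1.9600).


P(X > t) = exp(-lambda * t)
= exp(-2.0000 * 1.9600)
= exp(-3.9200) = 0.0198

0.0198


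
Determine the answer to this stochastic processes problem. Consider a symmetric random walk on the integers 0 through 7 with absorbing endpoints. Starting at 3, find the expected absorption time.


For symmetric RW on 0,...,N with absorbing barriers, E(i) = i*(N-i)
E(3) = 3 * 4 = 12

12


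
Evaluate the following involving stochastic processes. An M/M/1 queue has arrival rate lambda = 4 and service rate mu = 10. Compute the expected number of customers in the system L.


rho = 4/10 = 0.4000
L = rho/(1-rho)
= 0.4000/0.6000
= 0.6667

0.6667


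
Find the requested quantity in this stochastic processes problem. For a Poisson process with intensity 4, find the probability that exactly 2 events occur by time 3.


P(N(t)=k) = (lambda*t)^k * exp(-lambda*t) / k!
lambda*t = 12
= 12^2 * exp(-12) / 2!
= 144 * 6.1442e-06 / 2
= 4.4238e-04

4.4238e-04


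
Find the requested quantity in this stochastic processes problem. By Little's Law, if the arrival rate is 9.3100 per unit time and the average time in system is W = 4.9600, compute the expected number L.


Little's Law: L = lambda * W
= 9.3100 * 4.9600
= 46.1776

46.1776


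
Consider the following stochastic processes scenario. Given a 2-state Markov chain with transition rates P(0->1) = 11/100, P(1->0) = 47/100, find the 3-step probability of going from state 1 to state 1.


Computing P^3 by matrix multiplication.
P = [[0.8900, 0.1100], [0.4700, 0.5300]]
After raising P to the power 3:
P^3(1,1) = 0.2497

0.2497


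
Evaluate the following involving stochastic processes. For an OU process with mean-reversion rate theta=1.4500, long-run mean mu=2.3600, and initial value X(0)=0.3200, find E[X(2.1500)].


E[X(t)] = mu + (X(0) - mu)*exp(-theta*t)
= 2.3600 + (0.3200 - 2.3600)*exp(-1.4500*2.1500)
= 2.3600 + -2.0400 * 0.0443
= 2.2697

2.2697


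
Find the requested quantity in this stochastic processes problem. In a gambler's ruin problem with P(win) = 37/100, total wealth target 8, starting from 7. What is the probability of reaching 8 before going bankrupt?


Gambler's ruin formula:
r = q/p = 0.6300/0.3700 = 1.7027
P(win) = (1 - r^i)/(1 - r^N)
= (1 - 1.7027^7)/(1 - 1.7027^8)
= 0.5814

0.5814


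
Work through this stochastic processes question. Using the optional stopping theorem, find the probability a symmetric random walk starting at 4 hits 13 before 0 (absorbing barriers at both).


By optional stopping theorem: E(M at tau) = M(0) = 4
P(hit 13)*13 + P(hit 0)*0 = 4
P(hit 13) = (4 - 0)/(13 - 0) = 4/13 = 0.3077

0.3077


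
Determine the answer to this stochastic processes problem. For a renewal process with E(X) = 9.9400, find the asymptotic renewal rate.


Long-run renewal rate = 1/E(X)
= 1/9.9400
= 0.1006

0.1006


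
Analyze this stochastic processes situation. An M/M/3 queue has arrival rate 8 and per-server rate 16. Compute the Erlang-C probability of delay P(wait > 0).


a = lambda/mu = 0.5000
rho = a/c = 0.1667
Erlang-C formula applied:
C(c,a) = 0.0152

0.0152


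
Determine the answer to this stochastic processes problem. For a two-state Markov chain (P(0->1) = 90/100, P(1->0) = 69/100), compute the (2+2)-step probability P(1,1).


P^4 = P^2 * P^2
Computing via matrix multiplication of the transition matrix.
Entry (1,1) of P^4 = 0.6186

0.6186


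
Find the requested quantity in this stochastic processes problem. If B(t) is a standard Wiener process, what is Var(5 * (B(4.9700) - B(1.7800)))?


Var(alpha*(B(t)-B(s))) = alpha^2 * (t-s)
= 5^2 * (4.9700 - 1.7800)
= 25 * 3.1900
= 79.7500

79.7500


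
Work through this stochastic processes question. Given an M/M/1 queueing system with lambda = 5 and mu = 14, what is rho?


rho = lambda/mu
= 5/14
= 0.3571

0.3571


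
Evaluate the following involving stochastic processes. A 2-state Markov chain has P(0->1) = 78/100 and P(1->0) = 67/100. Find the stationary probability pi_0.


Stationary distribution: pi_0 = p10/(p01+p10), pi_1 = p01/(p01+p10)
p01 = 0.7800, p10 = 0.6700
pi_0 = 0.4621

0.4621


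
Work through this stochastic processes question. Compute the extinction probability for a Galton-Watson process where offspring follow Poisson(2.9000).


Since mu = 2.9000 > 1, extinction prob q < 1.
Solve s = exp(mu*(s-1)) iteratively.
q = 0.0668

0.0668


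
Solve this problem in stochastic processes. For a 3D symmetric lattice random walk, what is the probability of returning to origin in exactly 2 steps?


P(return in 2 steps) = P(reverse first step) = 1/(2d)
= 1/6
= 0.1667

0.1667


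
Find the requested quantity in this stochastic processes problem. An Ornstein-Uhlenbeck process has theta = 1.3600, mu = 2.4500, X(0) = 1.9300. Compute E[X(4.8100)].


E[X(t)] = mu + (X(0) - mu)*exp(-theta*t)
= 2.4500 + (1.9300 - 2.4500)*exp(-1.3600*4.8100)
= 2.4500 + -0.5200 * 0.0014
= 2.4493

2.4493


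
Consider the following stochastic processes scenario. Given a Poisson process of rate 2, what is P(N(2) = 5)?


P(N(t)=k) = (lambda*t)^k * exp(-lambda*t) / k!
lambda*t = 4
= 4^5 * exp(-4) / 5!
= 1024 * 0.0183 / 120
= 0.1563

0.1563


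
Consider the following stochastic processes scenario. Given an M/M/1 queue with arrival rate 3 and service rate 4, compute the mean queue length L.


rho = 3/4 = 0.7500
L = rho/(1-rho)
= 0.7500/0.2500
= 3.0000

3.0000


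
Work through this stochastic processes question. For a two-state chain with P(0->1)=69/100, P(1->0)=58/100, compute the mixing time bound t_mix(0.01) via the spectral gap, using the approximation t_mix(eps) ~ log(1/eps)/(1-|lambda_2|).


lambda_2 = |1 - p01 - p10| = |1 - 0.6900 - 0.5800| = 0.2700
t_mix ~ log(1/eps)/(1 - |lambda_2|)
= log(100)/(1 - 0.2700) = 4.6052/0.7300
= 6.3085

6.3085


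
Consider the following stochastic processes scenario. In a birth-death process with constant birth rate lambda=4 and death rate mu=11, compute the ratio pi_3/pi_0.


For birth-death process, pi_n/pi_0 = (lambda/mu)^n
= (4/11)^3
= 0.0481

0.0481


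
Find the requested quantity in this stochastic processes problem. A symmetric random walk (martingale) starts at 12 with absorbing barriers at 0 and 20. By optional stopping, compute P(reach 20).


By optional stopping theorem: E(M at tau) = M(0) = 12
P(hit 20)*20 + P(hit 0)*0 = 12
P(hit 20) = (12 - 0)/(20 - 0) = 3/5 = 0.6000

0.6000


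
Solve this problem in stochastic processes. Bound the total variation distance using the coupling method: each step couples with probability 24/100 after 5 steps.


TV distance bound <= (1-delta)^n
= (1 - 0.2400)^5
= 0.7600^5
= 0.2536

0.2536


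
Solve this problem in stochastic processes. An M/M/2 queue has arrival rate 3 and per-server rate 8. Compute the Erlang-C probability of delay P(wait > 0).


a = lambda/mu = 0.3750
rho = a/c = 0.1875
Erlang-C formula applied:
C(c,a) = 0.0592

0.0592


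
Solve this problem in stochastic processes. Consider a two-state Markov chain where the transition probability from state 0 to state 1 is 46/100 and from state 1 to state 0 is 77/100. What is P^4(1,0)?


Computing P^4 by matrix multiplication.
P = [[0.5400, 0.4600], [0.7700, 0.2300]]
After raising P to the power 4:
P^4(1,0) = 0.6243

0.6243


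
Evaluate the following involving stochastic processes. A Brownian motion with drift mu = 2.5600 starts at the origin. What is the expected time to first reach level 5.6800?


Expected first passage time = a/mu
= 5.6800/2.5600
= 2.2188

2.2188


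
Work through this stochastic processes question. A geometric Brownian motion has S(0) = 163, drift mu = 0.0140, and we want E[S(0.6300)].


E[S(t)] = S(0) * exp(mu * t)
= 163 * exp(0.0140 * 0.6300)
= 163 * 1.0089
= 164.4440

164.4440


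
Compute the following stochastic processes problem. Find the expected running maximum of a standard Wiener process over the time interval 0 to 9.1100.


E(max B(s)) = sqrt(2t/pi)
= sqrt(2*9.1100/pi)
= sqrt(5.7996)
= 2.4082

2.4082


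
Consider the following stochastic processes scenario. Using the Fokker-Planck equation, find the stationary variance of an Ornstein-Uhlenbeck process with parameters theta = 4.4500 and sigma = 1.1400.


Stationary variance = sigma^2 / (2*theta)
= 1.1400^2 / (2*4.4500)
= 1.2996 / 8.9000
= 0.1460

0.1460


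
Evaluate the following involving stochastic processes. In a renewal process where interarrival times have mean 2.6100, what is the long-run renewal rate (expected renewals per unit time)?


Long-run renewal rate = 1/E(X)
= 1/2.6100
= 0.3831

0.3831


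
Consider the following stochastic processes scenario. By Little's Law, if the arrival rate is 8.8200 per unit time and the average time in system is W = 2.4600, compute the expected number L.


Little's Law: L = lambda * W
= 8.8200 * 2.4600
= 21.6972

21.6972


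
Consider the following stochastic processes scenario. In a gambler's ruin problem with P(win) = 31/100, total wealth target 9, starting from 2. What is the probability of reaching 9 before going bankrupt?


Gambler's ruin formula:
r = q/p = 0.6900/0.3100 = 2.2258
P(win) = (1 - r^i)/(1 - r^N)
= (1 - 2.2258^2)/(1 - 2.2258^9)
= 0.0030

0.0030


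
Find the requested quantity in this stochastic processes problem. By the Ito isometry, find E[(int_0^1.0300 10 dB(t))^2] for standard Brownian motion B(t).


By Ito isometry: E[(int f dB)^2] = int f^2 dt
= 10^2 * 1.0300
= 100 * 1.0300 = 103.0000

103.0000


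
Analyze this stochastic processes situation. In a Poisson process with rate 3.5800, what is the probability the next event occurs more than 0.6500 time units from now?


P(X > t) = exp(-lambda * t)
= exp(-3.5800 * 0.6500)
= exp(-2.3270) = 0.0976

0.0976


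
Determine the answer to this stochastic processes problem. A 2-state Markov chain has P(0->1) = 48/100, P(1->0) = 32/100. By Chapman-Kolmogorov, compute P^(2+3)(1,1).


P^5 = P^2 * P^3
Computing via matrix multiplication of the transition matrix.
Entry (1,1) of P^5 = 0.6001

0.6001


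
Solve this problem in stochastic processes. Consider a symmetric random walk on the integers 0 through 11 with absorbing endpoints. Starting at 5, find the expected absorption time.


For symmetric RW on 0,...,N with absorbing barriers, E(i) = i*(N-i)
E(5) = 5 * 6 = 30

30


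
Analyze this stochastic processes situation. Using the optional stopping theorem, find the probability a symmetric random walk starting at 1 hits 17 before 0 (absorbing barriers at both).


By optional stopping theorem: E(M at tau) = M(0) = 1
P(hit 17)*17 + P(hit 0)*0 = 1
P(hit 17) = (1 - 0)/(17 - 0) = 1/17 = 0.0588

0.0588


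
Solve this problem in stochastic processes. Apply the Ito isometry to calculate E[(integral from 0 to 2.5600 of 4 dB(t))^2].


By Ito isometry: E[(int f dB)^2] = int f^2 dt
= 4^2 * 2.5600
= 16 * 2.5600 = 40.9600

40.9600


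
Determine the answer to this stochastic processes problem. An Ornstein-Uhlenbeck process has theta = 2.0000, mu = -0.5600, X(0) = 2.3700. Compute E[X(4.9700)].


E[X(t)] = mu + (X(0) - mu)*exp(-theta*t)
= -0.5600 + (2.3700 - -0.5600)*exp(-2.0000*4.9700)
= -0.5600 + 2.9300 * 4.8207e-05
= -0.5599

-0.5599


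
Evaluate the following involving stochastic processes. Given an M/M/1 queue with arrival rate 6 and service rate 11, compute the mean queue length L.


rho = 6/11 = 0.5455
L = rho/(1-rho)
= 0.5455/0.4545
= 1.2000

1.2000


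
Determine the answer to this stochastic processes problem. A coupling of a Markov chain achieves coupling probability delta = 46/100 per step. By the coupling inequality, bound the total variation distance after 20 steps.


TV distance bound <= (1-delta)^n
= (1 - 0.4600)^20
= 0.5400^20
= 4.4450e-06

4.4450e-06


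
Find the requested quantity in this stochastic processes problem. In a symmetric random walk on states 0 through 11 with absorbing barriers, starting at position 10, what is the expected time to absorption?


For symmetric RW on 0,...,N with absorbing barriers, E(i) = i*(N-i)
E(10) = 10 * 1 = 10

10


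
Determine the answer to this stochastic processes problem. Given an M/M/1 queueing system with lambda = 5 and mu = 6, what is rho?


rho = lambda/mu
= 5/6
= 0.8333

0.8333


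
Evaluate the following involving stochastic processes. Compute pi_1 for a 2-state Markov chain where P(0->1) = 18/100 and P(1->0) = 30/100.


Stationary distribution: pi_0 = p10/(p01+p10), pi_1 = p01/(p01+p10)
p01 = 0.1800, p10 = 0.3000
pi_1 = 0.3750

0.3750


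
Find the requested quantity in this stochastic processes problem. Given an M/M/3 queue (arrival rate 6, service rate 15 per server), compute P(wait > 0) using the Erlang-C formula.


a = lambda/mu = 0.4000
rho = a/c = 0.1333
Erlang-C formula applied:
C(c,a) = 0.0082

0.0082


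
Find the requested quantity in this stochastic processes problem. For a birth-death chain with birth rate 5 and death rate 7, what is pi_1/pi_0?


For birth-death process, pi_n/pi_0 = (lambda/mu)^n
= (5/7)^1
= 0.7143

0.7143


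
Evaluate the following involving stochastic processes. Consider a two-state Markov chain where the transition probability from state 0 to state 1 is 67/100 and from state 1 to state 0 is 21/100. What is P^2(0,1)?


Computing P^2 by matrix multiplication.
P = [[0.3300, 0.6700], [0.2100, 0.7900]]
After raising P to the power 2:
P^2(0,1) = 0.7504

0.7504


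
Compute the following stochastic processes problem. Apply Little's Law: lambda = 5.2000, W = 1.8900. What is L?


Little's Law: L = lambda * W
= 5.2000 * 1.8900
= 9.8280

9.8280


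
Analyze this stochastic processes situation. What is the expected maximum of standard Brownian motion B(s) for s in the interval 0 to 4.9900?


E(max B(s)) = sqrt(2t/pi)
= sqrt(2*4.9900/pi)
= sqrt(3.1767)
= 1.7823

1.7823


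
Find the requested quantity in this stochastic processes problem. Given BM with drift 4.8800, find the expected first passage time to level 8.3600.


Expected first passage time = a/mu
= 8.3600/4.8800
= 1.7131

1.7131


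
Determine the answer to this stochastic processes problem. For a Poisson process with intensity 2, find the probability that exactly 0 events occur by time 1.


P(N(t)=k) = (lambda*t)^k * exp(-lambda*t) / k!
lambda*t = 2
= 2^0 * exp(-2) / 0!
= 1 * 0.1353 / 1
= 0.1353

0.1353


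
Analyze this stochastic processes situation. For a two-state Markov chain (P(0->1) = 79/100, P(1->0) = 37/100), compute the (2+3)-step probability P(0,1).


P^5 = P^2 * P^3
Computing via matrix multiplication of the transition matrix.
Entry (0,1) of P^5 = 0.6811

0.6811


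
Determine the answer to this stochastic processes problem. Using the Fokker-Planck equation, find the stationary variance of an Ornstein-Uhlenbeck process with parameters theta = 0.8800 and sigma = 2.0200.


Stationary variance = sigma^2 / (2*theta)
= 2.0200^2 / (2*0.8800)
= 4.0804 / 1.7600
= 2.3184

2.3184


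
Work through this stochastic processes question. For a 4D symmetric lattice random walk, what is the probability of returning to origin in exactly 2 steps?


P(return in 2 steps) = P(reverse first step) = 1/(2d)
= 1/8
= 0.1250

0.1250


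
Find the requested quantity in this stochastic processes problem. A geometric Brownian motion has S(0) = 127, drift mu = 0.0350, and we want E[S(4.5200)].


E[S(t)] = S(0) * exp(mu * t)
= 127 * exp(0.0350 * 4.5200)
= 127 * 1.1714
= 148.7679

148.7679


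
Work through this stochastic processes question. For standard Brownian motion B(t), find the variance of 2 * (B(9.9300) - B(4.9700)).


Var(alpha*(B(t)-B(s))) = alpha^2 * (t-s)
= 2^2 * (9.9300 - 4.9700)
= 4 * 4.9600
= 19.8400

19.8400


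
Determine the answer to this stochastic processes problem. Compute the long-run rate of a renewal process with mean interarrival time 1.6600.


Long-run renewal rate = 1/E(X)
= 1/1.6600
= 0.6024

0.6024


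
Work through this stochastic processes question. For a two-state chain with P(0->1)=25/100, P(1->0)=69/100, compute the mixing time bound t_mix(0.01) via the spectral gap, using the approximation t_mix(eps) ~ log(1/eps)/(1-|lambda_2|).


lambda_2 = |1 - p01 - p10| = |1 - 0.2500 - 0.6900| = 0.0600
t_mix ~ log(1/eps)/(1 - |lambda_2|)
= log(100)/(1 - 0.0600) = 4.6052/0.9400
= 4.8991

4.8991


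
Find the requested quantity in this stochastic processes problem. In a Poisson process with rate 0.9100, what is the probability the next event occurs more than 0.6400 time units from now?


P(X > t) = exp(-lambda * t)
= exp(-0.9100 * 0.6400)
= exp(-0.5824) = 0.5586

0.5586


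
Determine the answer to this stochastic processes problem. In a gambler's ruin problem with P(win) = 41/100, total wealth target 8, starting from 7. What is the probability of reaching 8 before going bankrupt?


Gambler's ruin formula:
r = q/p = 0.5900/0.4100 = 1.4390
P(win) = (1 - r^i)/(1 - r^N)
= (1 - 1.4390^7)/(1 - 1.4390^8)
= 0.6774

0.6774


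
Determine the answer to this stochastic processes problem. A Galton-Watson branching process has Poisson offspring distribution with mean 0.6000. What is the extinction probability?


Since mu = 0.6000 <= 1, extinction probability = 1.

1.0000


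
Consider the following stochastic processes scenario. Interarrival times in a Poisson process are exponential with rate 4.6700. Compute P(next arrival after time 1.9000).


P(X > t) = exp(-lambda * t)
= exp(-4.6700 * 1.9000)
= exp(-8.8730) = 1.4012e-04

1.4012e-04


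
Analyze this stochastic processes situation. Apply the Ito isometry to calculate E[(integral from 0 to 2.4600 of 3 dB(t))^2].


By Ito isometry: E[(int f dB)^2] = int f^2 dt
= 3^2 * 2.4600
= 9 * 2.4600 = 22.1400

22.1400


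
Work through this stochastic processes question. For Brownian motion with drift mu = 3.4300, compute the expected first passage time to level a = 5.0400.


Expected first passage time = a/mu
= 5.0400/3.4300
= 1.4694

1.4694


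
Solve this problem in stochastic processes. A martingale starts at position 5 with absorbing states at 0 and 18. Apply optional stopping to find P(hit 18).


By optional stopping theorem: E(M at tau) = M(0) = 5
P(hit 18)*18 + P(hit 0)*0 = 5
P(hit 18) = (5 - 0)/(18 - 0) = 5/18 = 0.2778

0.2778


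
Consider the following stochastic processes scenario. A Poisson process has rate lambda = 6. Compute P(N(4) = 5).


P(N(t)=k) = (lambda*t)^k * exp(-lambda*t) / k!
lambda*t = 24
= 24^5 * exp(-24) / 5!
= 7962624 * 3.7751e-11 / 120
= 2.5050e-06

2.5050e-06


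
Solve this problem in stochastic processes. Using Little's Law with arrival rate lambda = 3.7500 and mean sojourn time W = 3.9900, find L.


Little's Law: L = lambda * W
= 3.7500 * 3.9900
= 14.9625

14.9625


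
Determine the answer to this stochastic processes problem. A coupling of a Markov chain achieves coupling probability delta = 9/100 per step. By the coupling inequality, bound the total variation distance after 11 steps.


TV distance bound <= (1-delta)^n
= (1 - 0.0900)^11
= 0.9100^11
= 0.3544

0.3544


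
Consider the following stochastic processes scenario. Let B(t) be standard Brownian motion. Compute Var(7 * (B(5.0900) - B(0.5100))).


Var(alpha*(B(t)-B(s))) = alpha^2 * (t-s)
= 7^2 * (5.0900 - 0.5100)
= 49 * 4.5800
= 224.4200

224.4200


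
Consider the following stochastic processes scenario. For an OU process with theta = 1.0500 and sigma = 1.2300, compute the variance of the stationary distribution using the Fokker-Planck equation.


Stationary variance = sigma^2 / (2*theta)
= 1.2300^2 / (2*1.0500)
= 1.5129 / 2.1000
= 0.7204

0.7204


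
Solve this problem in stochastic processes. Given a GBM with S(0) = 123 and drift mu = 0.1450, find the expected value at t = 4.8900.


E[S(t)] = S(0) * exp(mu * t)
= 123 * exp(0.1450 * 4.8900)
= 123 * 2.0321
= 249.9434

249.9434


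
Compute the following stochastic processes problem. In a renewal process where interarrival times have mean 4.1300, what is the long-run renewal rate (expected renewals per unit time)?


Long-run renewal rate = 1/E(X)
= 1/4.1300
= 0.2421

0.2421


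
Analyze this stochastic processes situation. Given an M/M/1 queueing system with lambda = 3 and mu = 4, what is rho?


rho = lambda/mu
= 3/4
= 0.7500

0.7500


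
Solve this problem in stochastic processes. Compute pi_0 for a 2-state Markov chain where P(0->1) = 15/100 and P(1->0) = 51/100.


Stationary distribution: pi_0 = p10/(p01+p10), pi_1 = p01/(p01+p10)
p01 = 0.1500, p10 = 0.5100
pi_0 = 0.7727

0.7727


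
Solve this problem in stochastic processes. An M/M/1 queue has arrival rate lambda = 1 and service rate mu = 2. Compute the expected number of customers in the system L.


rho = 1/2 = 0.5000
L = rho/(1-rho)
= 0.5000/0.5000
= 1.0000

1.0000


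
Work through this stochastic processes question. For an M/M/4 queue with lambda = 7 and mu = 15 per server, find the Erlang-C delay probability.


a = lambda/mu = 0.4667
rho = a/c = 0.1167
Erlang-C formula applied:
C(c,a) = 0.0014

0.0014


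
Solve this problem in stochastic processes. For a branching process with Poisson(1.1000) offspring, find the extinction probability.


Since mu = 1.1000 > 1, extinction prob q < 1.
Solve s = exp(mu*(s-1)) iteratively.
q = 0.8239

0.8239


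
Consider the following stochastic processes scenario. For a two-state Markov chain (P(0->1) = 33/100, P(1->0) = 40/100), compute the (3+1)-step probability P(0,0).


P^4 = P^3 * P^1
Computing via matrix multiplication of the transition matrix.
Entry (0,0) of P^4 = 0.5503

0.5503


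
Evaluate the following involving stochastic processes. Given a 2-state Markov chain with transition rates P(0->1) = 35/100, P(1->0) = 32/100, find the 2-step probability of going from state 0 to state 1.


Computing P^2 by matrix multiplication.
P = [[0.6500, 0.3500], [0.3200, 0.6800]]
After raising P to the power 2:
P^2(0,1) = 0.4655

0.4655


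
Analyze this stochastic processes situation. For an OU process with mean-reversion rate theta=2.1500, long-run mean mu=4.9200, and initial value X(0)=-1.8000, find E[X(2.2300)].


E[X(t)] = mu + (X(0) - mu)*exp(-theta*t)
= 4.9200 + (-1.8000 - 4.9200)*exp(-2.1500*2.2300)
= 4.9200 + -6.7200 * 0.0083
= 4.8644

4.8644


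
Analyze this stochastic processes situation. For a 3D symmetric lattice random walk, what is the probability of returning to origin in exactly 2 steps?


P(return in 2 steps) = P(reverse first step) = 1/(2d)
= 1/6
= 0.1667

0.1667


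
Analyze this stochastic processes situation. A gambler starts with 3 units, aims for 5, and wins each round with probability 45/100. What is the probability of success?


Gambler's ruin formula:
r = q/p = 0.5500/0.4500 = 1.2222
P(win) = (1 - r^i)/(1 - r^N)
= (1 - 1.2222^3)/(1 - 1.2222^5)
= 0.4780

0.4780


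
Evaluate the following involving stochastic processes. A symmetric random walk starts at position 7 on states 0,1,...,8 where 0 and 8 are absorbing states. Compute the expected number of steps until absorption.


For symmetric RW on 0,...,N with absorbing barriers, E(i) = i*(N-i)
E(7) = 7 * 1 = 7

7


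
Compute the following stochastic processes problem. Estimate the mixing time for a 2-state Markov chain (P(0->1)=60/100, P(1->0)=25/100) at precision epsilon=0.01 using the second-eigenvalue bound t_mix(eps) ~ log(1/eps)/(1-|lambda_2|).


lambda_2 = |1 - p01 - p10| = |1 - 0.6000 - 0.2500| = 0.1500
t_mix ~ log(1/eps)/(1 - |lambda_2|)
= log(100)/(1 - 0.1500) = 4.6052/0.8500
= 5.4178

5.4178


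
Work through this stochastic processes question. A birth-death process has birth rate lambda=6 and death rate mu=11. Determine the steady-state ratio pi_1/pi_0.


For birth-death process, pi_n/pi_0 = (lambda/mu)^n
= (6/11)^1
= 0.5455

0.5455


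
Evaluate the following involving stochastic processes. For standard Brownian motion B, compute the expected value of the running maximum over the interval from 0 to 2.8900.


E(max B(s)) = sqrt(2t/pi)
= sqrt(2*2.8900/pi)
= sqrt(1.8398)
= 1.3564

1.3564


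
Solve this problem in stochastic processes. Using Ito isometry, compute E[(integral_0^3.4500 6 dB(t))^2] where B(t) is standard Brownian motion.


By Ito isometry: E[(int f dB)^2] = int f^2 dt
= 6^2 * 3.4500
= 36 * 3.4500 = 124.2000

124.2000


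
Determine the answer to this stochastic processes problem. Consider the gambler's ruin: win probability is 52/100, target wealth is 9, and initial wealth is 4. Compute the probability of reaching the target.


Gambler's ruin formula:
r = q/p = 0.4800/0.5200 = 0.9231
P(win) = (1 - r^i)/(1 - r^N)
= (1 - 0.9231^4)/(1 - 0.9231^9)
= 0.5336

0.5336


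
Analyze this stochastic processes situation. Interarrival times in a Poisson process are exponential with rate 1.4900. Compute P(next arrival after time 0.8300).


P(X > t) = exp(-lambda * t)
= exp(-1.4900 * 0.8300)
= exp(-1.2367) = 0.2903

0.2903


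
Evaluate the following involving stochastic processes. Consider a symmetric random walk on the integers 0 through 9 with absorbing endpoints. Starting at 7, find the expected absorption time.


For symmetric RW on 0,...,N with absorbing barriers, E(i) = i*(N-i)
E(7) = 7 * 2 = 14

14


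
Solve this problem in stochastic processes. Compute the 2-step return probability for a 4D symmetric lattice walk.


P(return in 2 steps) = P(reverse first step) = 1/(2d)
= 1/8
= 0.1250

0.1250


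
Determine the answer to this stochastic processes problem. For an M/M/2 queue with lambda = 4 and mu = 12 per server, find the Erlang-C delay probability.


a = lambda/mu = 0.3333
rho = a/c = 0.1667
Erlang-C formula applied:
C(c,a) = 0.0476

0.0476


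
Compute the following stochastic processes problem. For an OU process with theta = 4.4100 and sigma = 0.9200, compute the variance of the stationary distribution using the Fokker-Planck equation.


Stationary variance = sigma^2 / (2*theta)
= 0.9200^2 / (2*4.4100)
= 0.8464 / 8.8200
= 0.0960

0.0960


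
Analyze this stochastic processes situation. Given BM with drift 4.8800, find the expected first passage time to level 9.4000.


Expected first passage time = a/mu
= 9.4000/4.8800
= 1.9262

1.9262


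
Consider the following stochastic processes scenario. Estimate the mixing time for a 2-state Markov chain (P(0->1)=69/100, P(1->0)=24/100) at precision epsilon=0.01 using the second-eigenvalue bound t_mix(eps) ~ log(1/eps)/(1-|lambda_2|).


lambda_2 = |1 - p01 - p10| = |1 - 0.6900 - 0.2400| = 0.0700
t_mix ~ log(1/eps)/(1 - |lambda_2|)
= log(100)/(1 - 0.0700) = 4.6052/0.9300
= 4.9518

4.9518


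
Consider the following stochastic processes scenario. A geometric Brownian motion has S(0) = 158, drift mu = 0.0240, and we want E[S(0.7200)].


E[S(t)] = S(0) * exp(mu * t)
= 158 * exp(0.0240 * 0.7200)
= 158 * 1.0174
= 160.7540

160.7540


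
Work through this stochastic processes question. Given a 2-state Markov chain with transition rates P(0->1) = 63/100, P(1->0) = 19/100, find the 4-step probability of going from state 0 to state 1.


Computing P^4 by matrix multiplication.
P = [[0.3700, 0.6300], [0.1900, 0.8100]]
After raising P to the power 4:
P^4(0,1) = 0.7675

0.7675


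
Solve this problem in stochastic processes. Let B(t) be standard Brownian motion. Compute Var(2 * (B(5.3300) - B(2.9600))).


Var(alpha*(B(t)-B(s))) = alpha^2 * (t-s)
= 2^2 * (5.3300 - 2.9600)
= 4 * 2.3700
= 9.4800

9.4800


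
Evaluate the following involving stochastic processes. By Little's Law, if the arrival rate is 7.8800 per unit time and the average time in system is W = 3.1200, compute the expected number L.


Little's Law: L = lambda * W
= 7.8800 * 3.1200
= 24.5856

24.5856


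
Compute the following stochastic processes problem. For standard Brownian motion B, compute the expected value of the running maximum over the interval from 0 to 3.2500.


E(max B(s)) = sqrt(2t/pi)
= sqrt(2*3.2500/pi)
= sqrt(2.0690)
= 1.4384

1.4384


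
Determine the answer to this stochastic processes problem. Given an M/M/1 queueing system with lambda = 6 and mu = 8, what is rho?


rho = lambda/mu
= 6/8
= 0.7500

0.7500


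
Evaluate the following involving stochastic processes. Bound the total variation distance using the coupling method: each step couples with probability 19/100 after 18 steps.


TV distance bound <= (1-delta)^n
= (1 - 0.1900)^18
= 0.8100^18
= 0.0225

0.0225


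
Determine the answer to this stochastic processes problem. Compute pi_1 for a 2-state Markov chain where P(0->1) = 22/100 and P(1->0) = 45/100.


Stationary distribution: pi_0 = p10/(p01+p10), pi_1 = p01/(p01+p10)
p01 = 0.2200, p10 = 0.4500
pi_1 = 0.3284

0.3284


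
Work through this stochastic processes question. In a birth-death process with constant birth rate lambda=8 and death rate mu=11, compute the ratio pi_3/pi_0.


For birth-death process, pi_n/pi_0 = (lambda/mu)^n
= (8/11)^3
= 0.3847

0.3847


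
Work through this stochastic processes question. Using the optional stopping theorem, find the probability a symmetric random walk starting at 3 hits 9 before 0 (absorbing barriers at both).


By optional stopping theorem: E(M at tau) = M(0) = 3
P(hit 9)*9 + P(hit 0)*0 = 3
P(hit 9) = (3 - 0)/(9 - 0) = 1/3 = 0.3333

0.3333


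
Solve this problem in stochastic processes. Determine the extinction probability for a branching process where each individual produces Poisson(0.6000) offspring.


Since mu = 0.6000 <= 1, extinction probability = 1.

1.0000


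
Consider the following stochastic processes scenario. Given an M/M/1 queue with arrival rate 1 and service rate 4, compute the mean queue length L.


rho = 1/4 = 0.2500
L = rho/(1-rho)
= 0.2500/0.7500
= 0.3333

0.3333


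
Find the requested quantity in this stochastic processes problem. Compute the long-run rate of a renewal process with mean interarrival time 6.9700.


Long-run renewal rate = 1/E(X)
= 1/6.9700
= 0.1435

0.1435


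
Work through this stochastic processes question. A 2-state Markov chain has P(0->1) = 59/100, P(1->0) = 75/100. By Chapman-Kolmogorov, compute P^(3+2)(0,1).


P^5 = P^3 * P^2
Computing via matrix multiplication of the transition matrix.
Entry (0,1) of P^5 = 0.4423

0.4423


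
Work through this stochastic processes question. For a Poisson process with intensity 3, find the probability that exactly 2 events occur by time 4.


P(N(t)=k) = (lambda*t)^k * exp(-lambda*t) / k!
lambda*t = 12
= 12^2 * exp(-12) / 2!
= 144 * 6.1442e-06 / 2
= 4.4238e-04

4.4238e-04


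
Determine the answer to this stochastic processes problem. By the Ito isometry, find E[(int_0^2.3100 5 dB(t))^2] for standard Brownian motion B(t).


By Ito isometry: E[(int f dB)^2] = int f^2 dt
= 5^2 * 2.3100
= 25 * 2.3100 = 57.7500

57.7500


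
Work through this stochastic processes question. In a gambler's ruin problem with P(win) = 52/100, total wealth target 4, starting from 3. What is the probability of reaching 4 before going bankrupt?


Gambler's ruin formula:
r = q/p = 0.4800/0.5200 = 0.9231
P(win) = (1 - r^i)/(1 - r^N)
= (1 - 0.9231^3)/(1 - 0.9231^4)
= 0.7792

0.7792


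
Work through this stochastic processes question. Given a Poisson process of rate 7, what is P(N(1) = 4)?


P(N(t)=k) = (lambda*t)^k * exp(-lambda*t) / k!
lambda*t = 7
= 7^4 * exp(-7) / 4!
= 2401 * 9.1188e-04 / 24
= 0.0912

0.0912


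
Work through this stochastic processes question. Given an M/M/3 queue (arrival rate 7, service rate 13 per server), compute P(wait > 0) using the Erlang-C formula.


a = lambda/mu = 0.5385
rho = a/c = 0.1795
Erlang-C formula applied:
C(c,a) = 0.0185

0.0185


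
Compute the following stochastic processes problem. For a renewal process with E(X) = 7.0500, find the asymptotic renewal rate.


Long-run renewal rate = 1/E(X)
= 1/7.0500
= 0.1418

0.1418


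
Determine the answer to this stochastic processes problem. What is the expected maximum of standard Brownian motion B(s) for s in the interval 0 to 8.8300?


E(max B(s)) = sqrt(2t/pi)
= sqrt(2*8.8300/pi)
= sqrt(5.6214)
= 2.3709

2.3709


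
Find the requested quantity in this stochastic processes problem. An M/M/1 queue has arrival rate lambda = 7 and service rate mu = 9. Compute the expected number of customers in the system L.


rho = 7/9 = 0.7778
L = rho/(1-rho)
= 0.7778/0.2222
= 3.5000

3.5000


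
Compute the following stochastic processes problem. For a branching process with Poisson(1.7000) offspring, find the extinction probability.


Since mu = 1.7000 > 1, extinction prob q < 1.
Solve s = exp(mu*(s-1)) iteratively.
q = 0.3088

0.3088


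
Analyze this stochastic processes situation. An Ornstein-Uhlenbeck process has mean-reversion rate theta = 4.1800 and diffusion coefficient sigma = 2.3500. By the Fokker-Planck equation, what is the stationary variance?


Stationary variance = sigma^2 / (2*theta)
= 2.3500^2 / (2*4.1800)
= 5.5225 / 8.3600
= 0.6606

0.6606


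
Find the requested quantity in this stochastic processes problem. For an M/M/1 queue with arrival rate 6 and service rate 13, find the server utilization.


rho = lambda/mu
= 6/13
= 0.4615

0.4615


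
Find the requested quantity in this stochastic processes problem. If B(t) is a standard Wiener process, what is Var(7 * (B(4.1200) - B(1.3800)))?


Var(alpha*(B(t)-B(s))) = alpha^2 * (t-s)
= 7^2 * (4.1200 - 1.3800)
= 49 * 2.7400
= 134.2600

134.2600


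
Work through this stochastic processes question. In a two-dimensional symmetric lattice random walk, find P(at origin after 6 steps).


P = C(6,3)^2 / 4^6
= 20^2 / 4096
= 400 / 4096
= 0.0977

0.0977


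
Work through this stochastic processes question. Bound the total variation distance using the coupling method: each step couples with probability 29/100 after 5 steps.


TV distance bound <= (1-delta)^n
= (1 - 0.2900)^5
= 0.7100^5
= 0.1804

0.1804


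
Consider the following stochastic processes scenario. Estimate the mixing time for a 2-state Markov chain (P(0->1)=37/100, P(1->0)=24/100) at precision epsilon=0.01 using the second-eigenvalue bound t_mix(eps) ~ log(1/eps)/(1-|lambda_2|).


lambda_2 = |1 - p01 - p10| = |1 - 0.3700 - 0.2400| = 0.3900
t_mix ~ log(1/eps)/(1 - |lambda_2|)
= log(100)/(1 - 0.3900) = 4.6052/0.6100
= 7.5495

7.5495


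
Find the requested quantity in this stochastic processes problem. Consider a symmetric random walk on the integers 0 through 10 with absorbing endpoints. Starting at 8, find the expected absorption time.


For symmetric RW on 0,...,N with absorbing barriers, E(i) = i*(N-i)
E(8) = 8 * 2 = 16

16


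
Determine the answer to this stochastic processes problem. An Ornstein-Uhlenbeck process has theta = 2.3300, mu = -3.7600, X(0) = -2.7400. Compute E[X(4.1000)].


E[X(t)] = mu + (X(0) - mu)*exp(-theta*t)
= -3.7600 + (-2.7400 - -3.7600)*exp(-2.3300*4.1000)
= -3.7600 + 1.0200 * 7.0988e-05
= -3.7599

-3.7599


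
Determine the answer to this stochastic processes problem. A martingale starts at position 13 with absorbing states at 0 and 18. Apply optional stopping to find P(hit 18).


By optional stopping theorem: E(M at tau) = M(0) = 13
P(hit 18)*18 + P(hit 0)*0 = 13
P(hit 18) = (13 - 0)/(18 - 0) = 13/18 = 0.7222

0.7222


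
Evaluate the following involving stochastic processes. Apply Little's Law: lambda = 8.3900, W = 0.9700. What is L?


Little's Law: L = lambda * W
= 8.3900 * 0.9700
= 8.1383

8.1383


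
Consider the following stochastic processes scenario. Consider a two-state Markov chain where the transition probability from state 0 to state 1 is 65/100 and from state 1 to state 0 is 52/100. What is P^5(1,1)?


Computing P^5 by matrix multiplication.
P = [[0.3500, 0.6500], [0.5200, 0.4800]]
After raising P to the power 5:
P^5(1,1) = 0.5555

0.5555
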